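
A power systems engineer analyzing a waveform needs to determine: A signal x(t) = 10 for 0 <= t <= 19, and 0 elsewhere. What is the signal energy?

Energy = integral of |x(t)|^2 dt over the signal duration
= 10^2 * 19 = 100 * 19 = 1900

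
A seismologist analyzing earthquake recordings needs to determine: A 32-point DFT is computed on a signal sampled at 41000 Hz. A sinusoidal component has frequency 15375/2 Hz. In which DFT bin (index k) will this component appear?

DFT frequency resolution = f_s/N = 41000/32 = 5125/4 Hz
Bin index k = f_signal / resolution = 15375/2 / 5125/4 = 6
The signal frequency 15375/2 Hz falls in DFT bin k = 6.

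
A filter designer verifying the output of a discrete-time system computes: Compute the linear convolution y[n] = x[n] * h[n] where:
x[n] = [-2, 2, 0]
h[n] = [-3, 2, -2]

y[n] = sum_k x[k]*h[n-k]. Output length = len(x) + len(h) - 1 = 3 + 3 - 1 = 5.
y[0] = -2*-3 = 6
y[1] = 2*-3 + -2*2 = -10
y[2] = 0*-3 + 2*2 + -2*-2 = 8
y[3] = 0*2 + 2*-2 = -4
y[4] = 0*-2 = 0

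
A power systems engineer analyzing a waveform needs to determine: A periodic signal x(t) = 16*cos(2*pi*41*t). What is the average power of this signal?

Average power of A*cos(wt) is A^2/2.
P = 16^2 / 2 = 256/2 = 128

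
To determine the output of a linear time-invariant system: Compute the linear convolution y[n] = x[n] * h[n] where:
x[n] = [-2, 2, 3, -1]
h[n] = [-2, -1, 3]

y[n] = sum_k x[k]*h[n-k]. Output length = len(x) + len(h) - 1 = 4 + 3 - 1 = 6.
y[0] = -2*-2 = 4
y[1] = 2*-2 + -2*-1 = -2
y[2] = 3*-2 + 2*-1 + -2*3 = -14
y[3] = -1*-2 + 3*-1 + 2*3 = 5
y[4] = -1*-1 + 3*3 = 10
y[5] = -1*3 = -3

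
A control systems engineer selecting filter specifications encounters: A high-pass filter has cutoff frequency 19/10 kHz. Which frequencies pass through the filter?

A high-pass filter passes all frequencies above the cutoff frequency 19/10 kHz and attenuates lower frequencies.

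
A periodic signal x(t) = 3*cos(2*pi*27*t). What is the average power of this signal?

Average power of A*cos(wt) is A^2/2.
P = 3^2 / 2 = 9/2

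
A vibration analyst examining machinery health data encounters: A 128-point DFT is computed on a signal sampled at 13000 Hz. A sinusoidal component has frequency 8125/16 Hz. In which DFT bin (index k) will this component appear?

DFT frequency resolution = f_s/N = 13000/128 = 1625/16 Hz
Bin index k = f_signal / resolution = 8125/16 / 1625/16 = 5
The signal frequency 8125/16 Hz falls in DFT bin k = 5.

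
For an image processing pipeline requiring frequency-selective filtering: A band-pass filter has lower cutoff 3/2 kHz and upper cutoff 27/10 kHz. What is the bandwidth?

Bandwidth = f_high - f_low
= 27/10 kHz - 3/2 kHz = 6/5 kHz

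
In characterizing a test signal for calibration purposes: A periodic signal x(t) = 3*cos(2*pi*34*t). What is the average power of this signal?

Average power of A*cos(wt) is A^2/2.
P = 3^2 / 2 = 9/2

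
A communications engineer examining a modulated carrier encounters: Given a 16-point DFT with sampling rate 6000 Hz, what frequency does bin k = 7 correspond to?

The frequency of DFT bin k is: f_k = k * f_s / N
f_7 = 7 * 6000 / 16 = 2625 Hz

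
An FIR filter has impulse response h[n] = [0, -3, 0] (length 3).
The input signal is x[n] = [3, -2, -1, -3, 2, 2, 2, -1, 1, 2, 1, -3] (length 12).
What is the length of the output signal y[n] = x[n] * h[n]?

For linear convolution, the output length is:
len(y) = len(x) + len(h) - 1 = 12 + 3 - 1 = 14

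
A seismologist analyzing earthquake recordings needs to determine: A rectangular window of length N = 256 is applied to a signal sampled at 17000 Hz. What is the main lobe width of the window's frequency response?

For a rectangular window of length N,
the main lobe width in frequency is 2*f_s/N.
= 2*17000/256 = 2125/16 Hz
This determines the minimum frequency separation for resolving two sinusoids.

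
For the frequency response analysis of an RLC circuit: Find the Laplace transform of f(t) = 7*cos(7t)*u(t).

Standard pair: cos(wt)*u(t) <-> s/(s^2+w^2)
With w = 7: L{7*cos(7t)*u(t)} = 7s/(s^2+49)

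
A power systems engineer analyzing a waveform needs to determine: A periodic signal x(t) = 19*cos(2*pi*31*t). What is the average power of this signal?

Average power of A*cos(wt) is A^2/2.
P = 19^2 / 2 = 361/2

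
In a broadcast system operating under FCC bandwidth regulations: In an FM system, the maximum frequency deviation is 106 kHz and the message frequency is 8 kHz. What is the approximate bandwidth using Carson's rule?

Carson's rule: BW = 2*(delta_f + f_m)
= 2*(106 + 8) kHz = 228 kHz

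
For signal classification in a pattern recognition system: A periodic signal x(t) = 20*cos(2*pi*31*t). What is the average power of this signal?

Average power of A*cos(wt) is A^2/2.
P = 20^2 / 2 = 400/2 = 200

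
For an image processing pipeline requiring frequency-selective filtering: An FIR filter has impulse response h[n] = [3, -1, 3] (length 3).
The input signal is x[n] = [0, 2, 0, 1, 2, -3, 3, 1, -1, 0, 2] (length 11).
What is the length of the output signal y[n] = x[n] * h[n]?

For linear convolution, the output length is:
len(y) = len(x) + len(h) - 1 = 11 + 3 - 1 = 13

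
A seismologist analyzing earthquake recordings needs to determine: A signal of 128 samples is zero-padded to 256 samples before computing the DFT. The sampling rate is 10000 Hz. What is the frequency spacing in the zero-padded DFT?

Original DFT: N = 128, resolution = f_s/N = 10000/128 = 625/8 Hz
Zero-padded DFT: N = 256, resolution = f_s/N = 10000/256 = 625/16 Hz
Zero-padding interpolates the spectrum (finer frequency grid)
but does NOT improve the true spectral resolution (ability to resolve close frequencies).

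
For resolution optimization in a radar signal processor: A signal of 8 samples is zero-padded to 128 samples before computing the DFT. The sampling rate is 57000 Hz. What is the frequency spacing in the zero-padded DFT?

Original DFT: N = 8, resolution = f_s/N = 57000/8 = 7125 Hz
Zero-padded DFT: N = 128, resolution = f_s/N = 57000/128 = 7125/16 Hz
Zero-padding interpolates the spectrum (finer frequency grid)
but does NOT improve the true spectral resolution (ability to resolve close frequencies).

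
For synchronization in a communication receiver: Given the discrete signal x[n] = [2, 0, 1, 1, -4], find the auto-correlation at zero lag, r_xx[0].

The auto-correlation at zero lag r_xx[0] equals the signal energy.
r_xx[0] = sum of x[n]^2 = 2^2 + 0^2 + 1^2 + 1^2 + (-4)^2
= 4 + 0 + 1 + 1 + 16 = 22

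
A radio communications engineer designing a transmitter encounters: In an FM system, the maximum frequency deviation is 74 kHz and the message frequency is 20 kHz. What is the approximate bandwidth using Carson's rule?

Carson's rule: BW = 2*(delta_f + f_m)
= 2*(74 + 20) kHz = 188 kHz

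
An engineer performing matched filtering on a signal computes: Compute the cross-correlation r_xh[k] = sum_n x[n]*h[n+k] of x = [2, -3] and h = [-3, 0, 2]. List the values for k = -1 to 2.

Both sequences indexed from 0 and zero outside their support.
Lags with overlap: k = -1 to 2.
  r_xh[-1] = x[1]*h[0] = 9
  r_xh[0] = x[0]*h[0] + x[1]*h[1] = -6
  r_xh[1] = x[0]*h[1] + x[1]*h[2] = -6
  r_xh[2] = x[0]*h[2] = 4
r_xh = [9, -6, -6, 4] (for k = -1, ..., 2)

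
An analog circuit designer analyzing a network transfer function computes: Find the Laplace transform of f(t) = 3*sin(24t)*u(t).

Standard pair: sin(wt)*u(t) <-> w/(s^2+w^2)
With w = 24: L{3*sin(24t)*u(t)} = 72/(s^2+576)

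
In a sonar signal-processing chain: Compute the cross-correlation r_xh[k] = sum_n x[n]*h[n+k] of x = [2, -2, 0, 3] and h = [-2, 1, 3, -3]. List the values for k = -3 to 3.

Both sequences indexed from 0 and zero outside their support.
Lags with overlap: k = -3 to 3.
  r_xh[-3] = x[3]*h[0] = -6
  r_xh[-2] = x[2]*h[0] + x[3]*h[1] = 3
  r_xh[-1] = x[1]*h[0] + x[2]*h[1] + x[3]*h[2] = 13
  r_xh[0] = x[0]*h[0] + x[1]*h[1] + x[2]*h[2] + x[3]*h[3] = -15
  r_xh[1] = x[0]*h[1] + x[1]*h[2] + x[2]*h[3] = -4
  r_xh[2] = x[0]*h[2] + x[1]*h[3] = 12
  r_xh[3] = x[0]*h[3] = -6
r_xh = [-6, 3, 13, -15, -4, 12, -6] (for k = -3, ..., 3)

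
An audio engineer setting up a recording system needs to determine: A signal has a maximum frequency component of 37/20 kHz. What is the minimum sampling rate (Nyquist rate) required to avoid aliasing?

By the Nyquist-Shannon sampling theorem,
the minimum sampling rate (Nyquist rate) must be at least 2 * f_max.
Nyquist rate = 2 * 37/20 kHz = 37/10 kHz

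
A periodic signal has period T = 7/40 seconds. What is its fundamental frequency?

The fundamental frequency is the reciprocal of the period.
f = 1/T = 1/(7/40) = 40/7 Hz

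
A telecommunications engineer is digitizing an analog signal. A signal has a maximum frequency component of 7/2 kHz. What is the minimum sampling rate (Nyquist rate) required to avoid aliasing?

By the Nyquist-Shannon sampling theorem,
the minimum sampling rate (Nyquist rate) must be at least 2 * f_max.
Nyquist rate = 2 * 7/2 kHz = 7 kHz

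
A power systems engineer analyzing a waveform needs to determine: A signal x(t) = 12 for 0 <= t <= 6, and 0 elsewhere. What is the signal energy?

Energy = integral of |x(t)|^2 dt over the signal duration
= 12^2 * 6 = 144 * 6 = 864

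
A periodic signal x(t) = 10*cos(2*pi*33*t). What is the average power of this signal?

Average power of A*cos(wt) is A^2/2.
P = 10^2 / 2 = 100/2 = 50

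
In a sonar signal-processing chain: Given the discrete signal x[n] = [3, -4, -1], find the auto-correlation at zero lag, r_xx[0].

The auto-correlation at zero lag r_xx[0] equals the signal energy.
r_xx[0] = sum of x[n]^2 = 3^2 + (-4)^2 + (-1)^2
= 9 + 16 + 1 = 26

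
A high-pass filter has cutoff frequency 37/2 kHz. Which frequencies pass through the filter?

A high-pass filter passes all frequencies above the cutoff frequency 37/2 kHz and attenuates lower frequencies.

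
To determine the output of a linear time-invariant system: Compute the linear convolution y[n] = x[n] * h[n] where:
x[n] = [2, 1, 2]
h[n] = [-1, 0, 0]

y[n] = sum_k x[k]*h[n-k]. Output length = len(x) + len(h) - 1 = 3 + 3 - 1 = 5.
y[0] = 2*-1 = -2
y[1] = 1*-1 + 2*0 = -1
y[2] = 2*-1 + 1*0 + 2*0 = -2
y[3] = 2*0 + 1*0 = 0
y[4] = 2*0 = 0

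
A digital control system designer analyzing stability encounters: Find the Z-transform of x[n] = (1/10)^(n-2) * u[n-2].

Time-shifting property: if X(z) = Z{x[n]}, then Z{x[n-d]} = z^(-d) * X(z)
X(z) = z/(z - 1/10) for x[n] = (1/10)^n * u[n]
Z{x[n-2]} = z^(-2) * z/(z - 1/10) = z^(-1)/(z - 1/10)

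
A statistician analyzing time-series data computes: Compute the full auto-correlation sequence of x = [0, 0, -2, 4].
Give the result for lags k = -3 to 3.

r_xx[k] = sum_m x[m]*x[m+k], indexed from 0, for k = -3 to 3:
  r_xx[-3] = x[3]*x[0] = 0
  r_xx[-2] = x[2]*x[0] + x[3]*x[1] = 0
  r_xx[-1] = x[1]*x[0] + x[2]*x[1] + x[3]*x[2] = -8
  r_xx[0] = x[0]*x[0] + x[1]*x[1] + x[2]*x[2] + x[3]*x[3] = 20
  r_xx[1] = x[0]*x[1] + x[1]*x[2] + x[2]*x[3] = -8
  r_xx[2] = x[0]*x[2] + x[1]*x[3] = 0
  r_xx[3] = x[0]*x[3] = 0
r_xx = [0, 0, -8, 20, -8, 0, 0]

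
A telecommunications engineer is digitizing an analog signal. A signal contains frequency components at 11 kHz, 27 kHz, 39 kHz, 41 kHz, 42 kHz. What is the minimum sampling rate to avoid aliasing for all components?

The highest frequency component is f_max = 42 kHz.
Nyquist rate = 2 * f_max = 2 * 42 kHz = 84 kHz.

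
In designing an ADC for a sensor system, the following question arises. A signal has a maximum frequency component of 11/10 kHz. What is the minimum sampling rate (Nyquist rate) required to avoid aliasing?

By the Nyquist-Shannon sampling theorem,
the minimum sampling rate (Nyquist rate) must be at least 2 * f_max.
Nyquist rate = 2 * 11/10 kHz = 11/5 kHz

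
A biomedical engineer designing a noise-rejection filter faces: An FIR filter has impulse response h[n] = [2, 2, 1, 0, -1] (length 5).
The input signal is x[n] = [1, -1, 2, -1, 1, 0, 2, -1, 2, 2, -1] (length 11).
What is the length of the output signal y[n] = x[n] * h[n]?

For linear convolution, the output length is:
len(y) = len(x) + len(h) - 1 = 11 + 5 - 1 = 15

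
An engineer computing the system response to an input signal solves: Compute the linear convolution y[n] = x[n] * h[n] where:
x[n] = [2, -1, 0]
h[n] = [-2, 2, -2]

y[n] = sum_k x[k]*h[n-k]. Output length = len(x) + len(h) - 1 = 3 + 3 - 1 = 5.
y[0] = 2*-2 = -4
y[1] = -1*-2 + 2*2 = 6
y[2] = 0*-2 + -1*2 + 2*-2 = -6
y[3] = 0*2 + -1*-2 = 2
y[4] = 0*-2 = 0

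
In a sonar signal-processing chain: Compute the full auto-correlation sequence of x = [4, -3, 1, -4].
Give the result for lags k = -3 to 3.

r_xx[k] = sum_m x[m]*x[m+k], indexed from 0, for k = -3 to 3:
  r_xx[-3] = x[3]*x[0] = -16
  r_xx[-2] = x[2]*x[0] + x[3]*x[1] = 16
  r_xx[-1] = x[1]*x[0] + x[2]*x[1] + x[3]*x[2] = -19
  r_xx[0] = x[0]*x[0] + x[1]*x[1] + x[2]*x[2] + x[3]*x[3] = 42
  r_xx[1] = x[0]*x[1] + x[1]*x[2] + x[2]*x[3] = -19
  r_xx[2] = x[0]*x[2] + x[1]*x[3] = 16
  r_xx[3] = x[0]*x[3] = -16
r_xx = [-16, 16, -19, 42, -19, 16, -16]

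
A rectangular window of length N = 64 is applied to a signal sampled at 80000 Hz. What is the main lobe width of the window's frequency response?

For a rectangular window of length N,
the main lobe width in frequency is 2*f_s/N.
= 2*80000/64 = 2500 Hz
This determines the minimum frequency separation for resolving two sinusoids.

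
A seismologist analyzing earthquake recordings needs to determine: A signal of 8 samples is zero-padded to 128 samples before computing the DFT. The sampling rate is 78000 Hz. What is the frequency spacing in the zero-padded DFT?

Original DFT: N = 8, resolution = f_s/N = 78000/8 = 9750 Hz
Zero-padded DFT: N = 128, resolution = f_s/N = 78000/128 = 4875/8 Hz
Zero-padding interpolates the spectrum (finer frequency grid)
but does NOT improve the true spectral resolution (ability to resolve close frequencies).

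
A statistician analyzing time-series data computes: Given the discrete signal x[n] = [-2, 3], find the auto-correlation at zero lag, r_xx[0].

The auto-correlation at zero lag r_xx[0] equals the signal energy.
r_xx[0] = sum of x[n]^2 = (-2)^2 + 3^2
= 4 + 9 = 13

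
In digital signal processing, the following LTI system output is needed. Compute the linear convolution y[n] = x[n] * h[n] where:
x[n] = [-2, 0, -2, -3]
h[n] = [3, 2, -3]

y[n] = sum_k x[k]*h[n-k]. Output length = len(x) + len(h) - 1 = 4 + 3 - 1 = 6.
y[0] = -2*3 = -6
y[1] = 0*3 + -2*2 = -4
y[2] = -2*3 + 0*2 + -2*-3 = 0
y[3] = -3*3 + -2*2 + 0*-3 = -13
y[4] = -3*2 + -2*-3 = 0
y[5] = -3*-3 = 9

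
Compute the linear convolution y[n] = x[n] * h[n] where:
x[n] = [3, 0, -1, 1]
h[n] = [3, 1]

y[n] = sum_k x[k]*h[n-k]. Output length = len(x) + len(h) - 1 = 4 + 2 - 1 = 5.
y[0] = 3*3 = 9
y[1] = 0*3 + 3*1 = 3
y[2] = -1*3 + 0*1 = -3
y[3] = 1*3 + -1*1 = 2
y[4] = 1*1 = 1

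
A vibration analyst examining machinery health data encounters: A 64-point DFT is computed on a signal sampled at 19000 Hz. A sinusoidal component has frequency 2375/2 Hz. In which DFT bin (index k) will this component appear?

DFT frequency resolution = f_s/N = 19000/64 = 2375/8 Hz
Bin index k = f_signal / resolution = 2375/2 / 2375/8 = 4
The signal frequency 2375/2 Hz falls in DFT bin k = 4.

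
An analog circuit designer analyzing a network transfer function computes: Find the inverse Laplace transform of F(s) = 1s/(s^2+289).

Standard pair: s/(s^2+w^2) <-> cos(wt)*u(t)
With k=1, w=17: f(t) = cos(17t)*u(t)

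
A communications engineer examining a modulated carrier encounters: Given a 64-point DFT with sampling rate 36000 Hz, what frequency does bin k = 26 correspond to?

The frequency of DFT bin k is: f_k = k * f_s / N
f_26 = 26 * 36000 / 64 = 14625 Hz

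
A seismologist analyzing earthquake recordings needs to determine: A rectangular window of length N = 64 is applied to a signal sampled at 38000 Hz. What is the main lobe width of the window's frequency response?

For a rectangular window of length N,
the main lobe width in frequency is 2*f_s/N.
= 2*38000/64 = 2375/2 Hz
This determines the minimum frequency separation for resolving two sinusoids.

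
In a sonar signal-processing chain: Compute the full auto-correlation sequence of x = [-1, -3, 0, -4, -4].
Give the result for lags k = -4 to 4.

r_xx[k] = sum_m x[m]*x[m+k], indexed from 0, for k = -4 to 4:
  r_xx[-4] = x[4]*x[0] = 4
  r_xx[-3] = x[3]*x[0] + x[4]*x[1] = 16
  r_xx[-2] = x[2]*x[0] + x[3]*x[1] + x[4]*x[2] = 12
  r_xx[-1] = x[1]*x[0] + x[2]*x[1] + x[3]*x[2] + x[4]*x[3] = 19
  r_xx[0] = x[0]*x[0] + x[1]*x[1] + x[2]*x[2] + x[3]*x[3] + x[4]*x[4] = 42
  r_xx[1] = x[0]*x[1] + x[1]*x[2] + x[2]*x[3] + x[3]*x[4] = 19
  r_xx[2] = x[0]*x[2] + x[1]*x[3] + x[2]*x[4] = 12
  r_xx[3] = x[0]*x[3] + x[1]*x[4] = 16
  r_xx[4] = x[0]*x[4] = 4
r_xx = [4, 16, 12, 19, 42, 19, 12, 16, 4]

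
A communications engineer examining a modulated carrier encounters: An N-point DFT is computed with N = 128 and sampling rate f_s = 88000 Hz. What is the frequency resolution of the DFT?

DFT frequency resolution = f_s / N
= 88000 / 128 = 1375/2 Hz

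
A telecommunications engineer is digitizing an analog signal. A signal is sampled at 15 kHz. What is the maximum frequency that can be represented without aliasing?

The maximum frequency that can be represented without aliasing
is the Nyquist frequency: f_max = f_s / 2 = 15 kHz / 2 = 15/2 kHz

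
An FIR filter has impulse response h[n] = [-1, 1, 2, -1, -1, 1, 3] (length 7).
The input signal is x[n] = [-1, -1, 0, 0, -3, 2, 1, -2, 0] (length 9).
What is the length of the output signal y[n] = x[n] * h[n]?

For linear convolution, the output length is:
len(y) = len(x) + len(h) - 1 = 9 + 7 - 1 = 15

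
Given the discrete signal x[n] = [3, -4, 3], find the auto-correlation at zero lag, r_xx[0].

The auto-correlation at zero lag r_xx[0] equals the signal energy.
r_xx[0] = sum of x[n]^2 = 3^2 + (-4)^2 + 3^2
= 9 + 16 + 9 = 34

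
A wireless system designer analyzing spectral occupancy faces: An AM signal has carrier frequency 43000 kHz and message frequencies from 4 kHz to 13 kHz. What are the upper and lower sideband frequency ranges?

Upper sideband (USB) = fc + [fm_low, fm_high] = 43000 + [4, 13] = [43004, 43013] kHz
Lower sideband (LSB) = fc - [fm_high, fm_low] = 43000 - [13, 4] = [42987, 42996] kHz
Total occupied spectrum: 42987 kHz to 43013 kHz (plus carrier at 43000 kHz)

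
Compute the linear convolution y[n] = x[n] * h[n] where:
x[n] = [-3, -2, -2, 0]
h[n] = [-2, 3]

y[n] = sum_k x[k]*h[n-k]. Output length = len(x) + len(h) - 1 = 4 + 2 - 1 = 5.
y[0] = -3*-2 = 6
y[1] = -2*-2 + -3*3 = -5
y[2] = -2*-2 + -2*3 = -2
y[3] = 0*-2 + -2*3 = -6
y[4] = 0*3 = 0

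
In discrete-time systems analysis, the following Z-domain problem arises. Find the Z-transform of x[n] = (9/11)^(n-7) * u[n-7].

Time-shifting property: if X(z) = Z{x[n]}, then Z{x[n-d]} = z^(-d) * X(z)
X(z) = z/(z - 9/11) for x[n] = (9/11)^n * u[n]
Z{x[n-7]} = z^(-7) * z/(z - 9/11) = z^(-6)/(z - 9/11)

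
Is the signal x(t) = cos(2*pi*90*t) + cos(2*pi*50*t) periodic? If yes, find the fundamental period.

f1 = 90 Hz, f2 = 50 Hz
Period T1 = 1/90, T2 = 1/50
Ratio T1/T2 = 50/90, which is rational.
The signal is periodic with fundamental period T = 1/GCD(90,50) = 1/10 s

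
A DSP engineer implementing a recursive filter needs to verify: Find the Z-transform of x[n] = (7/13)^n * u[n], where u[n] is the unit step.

The Z-transform of a^n * u[n] is z/(z-a) for |z| > |a|.
Here a = 7/13, so X(z) = z/(z - (7/13)) = 13z/(13z - 7)
ROC: |z| > 7/13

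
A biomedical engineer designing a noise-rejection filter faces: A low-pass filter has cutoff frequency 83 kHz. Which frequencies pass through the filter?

A low-pass filter passes all frequencies below the cutoff frequency 83 kHz and attenuates higher frequencies.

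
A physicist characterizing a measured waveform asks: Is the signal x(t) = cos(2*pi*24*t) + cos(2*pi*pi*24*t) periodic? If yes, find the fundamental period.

f1 = 24 Hz, f2 = 24*pi Hz
Ratio f2/f1 = pi, which is irrational.
Since the frequency ratio is irrational, no common period exists.
The signal is not periodic.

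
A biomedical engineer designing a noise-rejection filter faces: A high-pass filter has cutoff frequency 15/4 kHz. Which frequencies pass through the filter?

A high-pass filter passes all frequencies above the cutoff frequency 15/4 kHz and attenuates lower frequencies.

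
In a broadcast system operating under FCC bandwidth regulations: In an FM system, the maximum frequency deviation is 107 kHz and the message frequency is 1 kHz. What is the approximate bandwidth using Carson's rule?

Carson's rule: BW = 2*(delta_f + f_m)
= 2*(107 + 1) kHz = 216 kHz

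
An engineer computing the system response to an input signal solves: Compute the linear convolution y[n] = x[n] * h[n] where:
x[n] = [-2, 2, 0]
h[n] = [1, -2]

y[n] = sum_k x[k]*h[n-k]. Output length = len(x) + len(h) - 1 = 3 + 2 - 1 = 4.
y[0] = -2*1 = -2
y[1] = 2*1 + -2*-2 = 6
y[2] = 0*1 + 2*-2 = -4
y[3] = 0*-2 = 0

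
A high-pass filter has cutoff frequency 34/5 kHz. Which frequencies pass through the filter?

A high-pass filter passes all frequencies above the cutoff frequency 34/5 kHz and attenuates lower frequencies.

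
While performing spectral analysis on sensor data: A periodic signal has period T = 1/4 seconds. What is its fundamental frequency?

The fundamental frequency is the reciprocal of the period.
f = 1/T = 1/(1/4) = 4 Hz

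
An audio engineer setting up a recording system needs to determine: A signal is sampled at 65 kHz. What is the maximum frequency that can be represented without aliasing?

The maximum frequency that can be represented without aliasing
is the Nyquist frequency: f_max = f_s / 2 = 65 kHz / 2 = 65/2 kHz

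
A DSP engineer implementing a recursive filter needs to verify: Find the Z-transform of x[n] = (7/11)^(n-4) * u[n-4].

Time-shifting property: if X(z) = Z{x[n]}, then Z{x[n-d]} = z^(-d) * X(z)
X(z) = z/(z - 7/11) for x[n] = (7/11)^n * u[n]
Z{x[n-4]} = z^(-4) * z/(z - 7/11) = z^(-3)/(z - 7/11)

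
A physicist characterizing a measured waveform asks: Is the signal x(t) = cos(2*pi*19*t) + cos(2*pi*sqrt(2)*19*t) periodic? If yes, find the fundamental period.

f1 = 19 Hz, f2 = 19*sqrt(2) Hz
Ratio f2/f1 = sqrt(2), which is irrational.
Since the frequency ratio is irrational, no common period exists.
The signal is not periodic.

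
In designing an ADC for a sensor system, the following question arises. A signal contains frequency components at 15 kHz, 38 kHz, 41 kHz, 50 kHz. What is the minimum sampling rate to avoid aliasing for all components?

The highest frequency component is f_max = 50 kHz.
Nyquist rate = 2 * f_max = 2 * 50 kHz = 100 kHz.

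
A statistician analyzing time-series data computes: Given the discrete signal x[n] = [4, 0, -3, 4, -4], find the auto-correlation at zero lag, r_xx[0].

The auto-correlation at zero lag r_xx[0] equals the signal energy.
r_xx[0] = sum of x[n]^2 = 4^2 + 0^2 + (-3)^2 + 4^2 + (-4)^2
= 16 + 0 + 9 + 16 + 16 = 57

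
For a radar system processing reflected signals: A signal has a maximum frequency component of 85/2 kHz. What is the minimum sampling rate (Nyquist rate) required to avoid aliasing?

By the Nyquist-Shannon sampling theorem,
the minimum sampling rate (Nyquist rate) must be at least 2 * f_max.
Nyquist rate = 2 * 85/2 kHz = 85 kHz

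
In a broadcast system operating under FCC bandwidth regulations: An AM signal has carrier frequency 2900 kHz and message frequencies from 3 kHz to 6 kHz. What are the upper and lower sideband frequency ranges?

Upper sideband (USB) = fc + [fm_low, fm_high] = 2900 + [3, 6] = [2903, 2906] kHz
Lower sideband (LSB) = fc - [fm_high, fm_low] = 2900 - [6, 3] = [2894, 2897] kHz
Total occupied spectrum: 2894 kHz to 2906 kHz (plus carrier at 2900 kHz)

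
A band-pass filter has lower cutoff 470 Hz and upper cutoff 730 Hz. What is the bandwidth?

Bandwidth = f_high - f_low
= 730 Hz - 470 Hz = 260 Hz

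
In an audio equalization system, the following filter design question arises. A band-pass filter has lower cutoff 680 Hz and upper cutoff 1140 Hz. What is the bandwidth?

Bandwidth = f_high - f_low
= 1140 Hz - 680 Hz = 460 Hz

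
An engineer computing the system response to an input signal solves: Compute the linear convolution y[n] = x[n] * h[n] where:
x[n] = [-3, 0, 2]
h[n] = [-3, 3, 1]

y[n] = sum_k x[k]*h[n-k]. Output length = len(x) + len(h) - 1 = 3 + 3 - 1 = 5.
y[0] = -3*-3 = 9
y[1] = 0*-3 + -3*3 = -9
y[2] = 2*-3 + 0*3 + -3*1 = -9
y[3] = 2*3 + 0*1 = 6
y[4] = 2*1 = 2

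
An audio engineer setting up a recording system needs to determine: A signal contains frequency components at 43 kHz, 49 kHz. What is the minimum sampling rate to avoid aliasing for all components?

The highest frequency component is f_max = 49 kHz.
Nyquist rate = 2 * f_max = 2 * 49 kHz = 98 kHz.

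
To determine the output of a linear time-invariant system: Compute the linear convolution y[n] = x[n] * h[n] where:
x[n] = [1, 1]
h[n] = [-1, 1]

y[n] = sum_k x[k]*h[n-k]. Output length = len(x) + len(h) - 1 = 2 + 2 - 1 = 3.
y[0] = 1*-1 = -1
y[1] = 1*-1 + 1*1 = 0
y[2] = 1*1 = 1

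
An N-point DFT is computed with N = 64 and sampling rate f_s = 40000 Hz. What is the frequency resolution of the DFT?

DFT frequency resolution = f_s / N
= 40000 / 64 = 625 Hz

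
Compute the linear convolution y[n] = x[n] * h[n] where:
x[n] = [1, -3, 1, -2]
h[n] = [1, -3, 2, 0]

y[n] = sum_k x[k]*h[n-k]. Output length = len(x) + len(h) - 1 = 4 + 4 - 1 = 7.
y[0] = 1*1 = 1
y[1] = -3*1 + 1*-3 = -6
y[2] = 1*1 + -3*-3 + 1*2 = 12
y[3] = -2*1 + 1*-3 + -3*2 + 1*0 = -11
y[4] = -2*-3 + 1*2 + -3*0 = 8
y[5] = -2*2 + 1*0 = -4
y[6] = -2*0 = 0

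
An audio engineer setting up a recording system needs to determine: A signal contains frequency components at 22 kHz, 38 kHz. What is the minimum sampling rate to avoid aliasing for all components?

The highest frequency component is f_max = 38 kHz.
Nyquist rate = 2 * f_max = 2 * 38 kHz = 76 kHz.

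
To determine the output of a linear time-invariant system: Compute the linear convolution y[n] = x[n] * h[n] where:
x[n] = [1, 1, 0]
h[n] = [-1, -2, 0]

y[n] = sum_k x[k]*h[n-k]. Output length = len(x) + len(h) - 1 = 3 + 3 - 1 = 5.
y[0] = 1*-1 = -1
y[1] = 1*-1 + 1*-2 = -3
y[2] = 0*-1 + 1*-2 + 1*0 = -2
y[3] = 0*-2 + 1*0 = 0
y[4] = 0*0 = 0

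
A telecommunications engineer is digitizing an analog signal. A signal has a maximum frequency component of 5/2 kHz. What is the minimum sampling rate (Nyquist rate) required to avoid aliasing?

By the Nyquist-Shannon sampling theorem,
the minimum sampling rate (Nyquist rate) must be at least 2 * f_max.
Nyquist rate = 2 * 5/2 kHz = 5 kHz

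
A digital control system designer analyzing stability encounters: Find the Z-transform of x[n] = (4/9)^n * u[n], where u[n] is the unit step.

The Z-transform of a^n * u[n] is z/(z-a) for |z| > |a|.
Here a = 4/9, so X(z) = z/(z - (4/9)) = 9z/(9z - 4)
ROC: |z| > 4/9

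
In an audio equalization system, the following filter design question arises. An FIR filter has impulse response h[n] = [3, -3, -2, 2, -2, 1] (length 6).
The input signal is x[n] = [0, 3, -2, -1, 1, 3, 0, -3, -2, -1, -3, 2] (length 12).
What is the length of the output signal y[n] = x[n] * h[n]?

For linear convolution, the output length is:
len(y) = len(x) + len(h) - 1 = 12 + 6 - 1 = 17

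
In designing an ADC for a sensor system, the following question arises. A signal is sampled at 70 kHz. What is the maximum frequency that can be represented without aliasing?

The maximum frequency that can be represented without aliasing
is the Nyquist frequency: f_max = f_s / 2 = 70 kHz / 2 = 35 kHz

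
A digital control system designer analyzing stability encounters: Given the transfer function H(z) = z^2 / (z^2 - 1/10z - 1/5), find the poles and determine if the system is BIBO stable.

Poles are roots of the denominator: z^2 - 1/10z - 1/5 = 0.
Quadratic formula: z = [-(-1/10) +/- sqrt((-1/10)^2 - 4*(-1/5))] / 2
Discriminant = 1/100 + 4/5 = 81/100; sqrt = 9/10.
z = (1/10 +/- 9/10) / 2 => z = 1/2 or z = -2/5.
|p1| = 1/2, |p2| = 2/5.
For BIBO stability, all poles must lie inside the unit circle (|p| < 1).
System is STABLE since both |p| < 1.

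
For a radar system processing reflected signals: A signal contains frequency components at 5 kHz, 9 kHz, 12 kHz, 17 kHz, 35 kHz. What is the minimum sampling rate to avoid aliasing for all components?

The highest frequency component is f_max = 35 kHz.
Nyquist rate = 2 * f_max = 2 * 35 kHz = 70 kHz.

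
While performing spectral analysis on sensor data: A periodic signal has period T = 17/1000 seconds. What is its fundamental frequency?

The fundamental frequency is the reciprocal of the period.
f = 1/T = 1/(17/1000) = 1000/17 Hz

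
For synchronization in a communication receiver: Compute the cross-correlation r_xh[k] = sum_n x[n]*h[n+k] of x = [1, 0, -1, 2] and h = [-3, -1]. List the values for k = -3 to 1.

Both sequences indexed from 0 and zero outside their support.
Lags with overlap: k = -3 to 1.
  r_xh[-3] = x[3]*h[0] = -6
  r_xh[-2] = x[2]*h[0] + x[3]*h[1] = 1
  r_xh[-1] = x[1]*h[0] + x[2]*h[1] = 1
  r_xh[0] = x[0]*h[0] + x[1]*h[1] = -3
  r_xh[1] = x[0]*h[1] = -1
r_xh = [-6, 1, 1, -3, -1] (for k = -3, ..., 1)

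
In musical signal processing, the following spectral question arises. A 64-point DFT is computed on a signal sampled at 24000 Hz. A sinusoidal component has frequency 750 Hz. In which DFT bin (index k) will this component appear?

DFT frequency resolution = f_s/N = 24000/64 = 375 Hz
Bin index k = f_signal / resolution = 750 / 375 = 2
The signal frequency 750 Hz falls in DFT bin k = 2.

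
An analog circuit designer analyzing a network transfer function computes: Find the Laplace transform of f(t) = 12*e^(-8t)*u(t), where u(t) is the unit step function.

Standard Laplace transform pair:
e^(-at)*u(t) <-> 1/(s+a)
With a = 8: L{12*e^(-8t)*u(t)} = 12/(s+8), ROC: Re(s) > -8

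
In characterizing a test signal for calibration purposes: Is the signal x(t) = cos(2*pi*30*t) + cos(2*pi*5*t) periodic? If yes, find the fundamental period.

f1 = 30 Hz, f2 = 5 Hz
Period T1 = 1/30, T2 = 1/5
Ratio T1/T2 = 5/30, which is rational.
The signal is periodic with fundamental period T = 1/GCD(30,5) = 1/5 s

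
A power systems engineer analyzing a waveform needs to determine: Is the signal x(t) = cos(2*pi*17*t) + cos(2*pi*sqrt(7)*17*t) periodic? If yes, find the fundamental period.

f1 = 17 Hz, f2 = 17*sqrt(7) Hz
Ratio f2/f1 = sqrt(7), which is irrational.
Since the frequency ratio is irrational, no common period exists.
The signal is not periodic.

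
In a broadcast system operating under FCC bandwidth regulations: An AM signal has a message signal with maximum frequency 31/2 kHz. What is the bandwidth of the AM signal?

In AM (double-sideband), the bandwidth is twice the message frequency.
BW = 2 * f_m = 2 * 31/2 kHz = 31 kHz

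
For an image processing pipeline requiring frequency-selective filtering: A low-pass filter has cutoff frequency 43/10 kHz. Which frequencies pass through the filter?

A low-pass filter passes all frequencies below the cutoff frequency 43/10 kHz and attenuates higher frequencies.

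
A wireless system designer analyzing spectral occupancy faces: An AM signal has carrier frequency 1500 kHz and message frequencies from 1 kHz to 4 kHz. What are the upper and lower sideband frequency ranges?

Upper sideband (USB) = fc + [fm_low, fm_high] = 1500 + [1, 4] = [1501, 1504] kHz
Lower sideband (LSB) = fc - [fm_high, fm_low] = 1500 - [4, 1] = [1496, 1499] kHz
Total occupied spectrum: 1496 kHz to 1504 kHz (plus carrier at 1500 kHz)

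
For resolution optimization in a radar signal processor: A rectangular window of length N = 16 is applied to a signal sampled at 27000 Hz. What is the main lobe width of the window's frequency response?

For a rectangular window of length N,
the main lobe width in frequency is 2*f_s/N.
= 2*27000/16 = 3375 Hz
This determines the minimum frequency separation for resolving two sinusoids.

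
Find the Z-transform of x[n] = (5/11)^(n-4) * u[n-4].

Time-shifting property: if X(z) = Z{x[n]}, then Z{x[n-d]} = z^(-d) * X(z)
X(z) = z/(z - 5/11) for x[n] = (5/11)^n * u[n]
Z{x[n-4]} = z^(-4) * z/(z - 5/11) = z^(-3)/(z - 5/11)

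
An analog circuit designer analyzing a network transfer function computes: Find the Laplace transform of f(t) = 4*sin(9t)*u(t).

Standard pair: sin(wt)*u(t) <-> w/(s^2+w^2)
With w = 9: L{4*sin(9t)*u(t)} = 36/(s^2+81)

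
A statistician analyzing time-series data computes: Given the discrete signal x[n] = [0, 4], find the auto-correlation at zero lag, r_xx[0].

The auto-correlation at zero lag r_xx[0] equals the signal energy.
r_xx[0] = sum of x[n]^2 = 0^2 + 4^2
= 0 + 16 = 16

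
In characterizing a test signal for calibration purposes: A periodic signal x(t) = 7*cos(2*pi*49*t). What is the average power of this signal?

Average power of A*cos(wt) is A^2/2.
P = 7^2 / 2 = 49/2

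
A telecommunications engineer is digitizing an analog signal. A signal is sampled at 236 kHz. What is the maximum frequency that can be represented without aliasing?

The maximum frequency that can be represented without aliasing
is the Nyquist frequency: f_max = f_s / 2 = 236 kHz / 2 = 118 kHz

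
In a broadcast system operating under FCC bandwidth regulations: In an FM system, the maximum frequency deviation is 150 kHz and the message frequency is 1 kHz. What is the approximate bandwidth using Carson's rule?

Carson's rule: BW = 2*(delta_f + f_m)
= 2*(150 + 1) kHz = 302 kHz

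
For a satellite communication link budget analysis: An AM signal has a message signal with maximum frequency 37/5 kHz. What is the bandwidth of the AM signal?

In AM (double-sideband), the bandwidth is twice the message frequency.
BW = 2 * f_m = 2 * 37/5 kHz = 74/5 kHz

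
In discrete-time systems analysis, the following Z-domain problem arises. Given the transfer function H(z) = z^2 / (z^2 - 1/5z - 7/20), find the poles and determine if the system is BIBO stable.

Poles are roots of the denominator: z^2 - 1/5z - 7/20 = 0.
Quadratic formula: z = [-(-1/5) +/- sqrt((-1/5)^2 - 4*(-7/20))] / 2
Discriminant = 1/25 + 7/5 = 36/25; sqrt = 6/5.
z = (1/5 +/- 6/5) / 2 => z = 7/10 or z = -1/2.
|p1| = 1/2, |p2| = 7/10.
For BIBO stability, all poles must lie inside the unit circle (|p| < 1).
System is STABLE since both |p| < 1.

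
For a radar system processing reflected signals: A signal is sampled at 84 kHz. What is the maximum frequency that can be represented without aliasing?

The maximum frequency that can be represented without aliasing
is the Nyquist frequency: f_max = f_s / 2 = 84 kHz / 2 = 42 kHz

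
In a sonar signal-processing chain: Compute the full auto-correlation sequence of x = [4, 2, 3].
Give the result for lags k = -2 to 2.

r_xx[k] = sum_m x[m]*x[m+k], indexed from 0, for k = -2 to 2:
  r_xx[-2] = x[2]*x[0] = 12
  r_xx[-1] = x[1]*x[0] + x[2]*x[1] = 14
  r_xx[0] = x[0]*x[0] + x[1]*x[1] + x[2]*x[2] = 29
  r_xx[1] = x[0]*x[1] + x[1]*x[2] = 14
  r_xx[2] = x[0]*x[2] = 12
r_xx = [12, 14, 29, 14, 12]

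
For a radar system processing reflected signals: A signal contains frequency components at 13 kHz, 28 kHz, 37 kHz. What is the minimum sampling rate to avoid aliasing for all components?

The highest frequency component is f_max = 37 kHz.
Nyquist rate = 2 * f_max = 2 * 37 kHz = 74 kHz.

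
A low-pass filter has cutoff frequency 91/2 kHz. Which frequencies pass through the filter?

A low-pass filter passes all frequencies below the cutoff frequency 91/2 kHz and attenuates higher frequencies.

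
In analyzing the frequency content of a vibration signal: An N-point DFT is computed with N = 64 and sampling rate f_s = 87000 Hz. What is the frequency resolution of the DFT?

DFT frequency resolution = f_s / N
= 87000 / 64 = 10875/8 Hz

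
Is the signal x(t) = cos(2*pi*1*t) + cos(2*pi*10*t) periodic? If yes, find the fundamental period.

f1 = 1 Hz, f2 = 10 Hz
Period T1 = 1/1, T2 = 1/10
Ratio T1/T2 = 10/1, which is rational.
The signal is periodic with fundamental period T = 1/GCD(1,10) = 1 s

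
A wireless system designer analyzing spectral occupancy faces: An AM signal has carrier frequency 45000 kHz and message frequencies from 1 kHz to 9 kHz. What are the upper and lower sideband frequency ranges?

Upper sideband (USB) = fc + [fm_low, fm_high] = 45000 + [1, 9] = [45001, 45009] kHz
Lower sideband (LSB) = fc - [fm_high, fm_low] = 45000 - [9, 1] = [44991, 44999] kHz
Total occupied spectrum: 44991 kHz to 45009 kHz (plus carrier at 45000 kHz)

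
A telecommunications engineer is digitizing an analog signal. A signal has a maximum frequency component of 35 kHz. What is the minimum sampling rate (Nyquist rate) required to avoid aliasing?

By the Nyquist-Shannon sampling theorem,
the minimum sampling rate (Nyquist rate) must be at least 2 * f_max.
Nyquist rate = 2 * 35 kHz = 70 kHz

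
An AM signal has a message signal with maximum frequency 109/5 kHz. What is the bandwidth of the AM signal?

In AM (double-sideband), the bandwidth is twice the message frequency.
BW = 2 * f_m = 2 * 109/5 kHz = 218/5 kHz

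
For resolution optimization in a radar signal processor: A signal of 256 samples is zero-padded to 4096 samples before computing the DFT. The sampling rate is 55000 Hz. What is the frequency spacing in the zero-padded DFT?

Original DFT: N = 256, resolution = f_s/N = 55000/256 = 6875/32 Hz
Zero-padded DFT: N = 4096, resolution = f_s/N = 55000/4096 = 6875/512 Hz
Zero-padding interpolates the spectrum (finer frequency grid)
but does NOT improve the true spectral resolution (ability to resolve close frequencies).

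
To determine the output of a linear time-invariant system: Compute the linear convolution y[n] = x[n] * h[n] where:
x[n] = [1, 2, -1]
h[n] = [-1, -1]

y[n] = sum_k x[k]*h[n-k]. Output length = len(x) + len(h) - 1 = 3 + 2 - 1 = 4.
y[0] = 1*-1 = -1
y[1] = 2*-1 + 1*-1 = -3
y[2] = -1*-1 + 2*-1 = -1
y[3] = -1*-1 = 1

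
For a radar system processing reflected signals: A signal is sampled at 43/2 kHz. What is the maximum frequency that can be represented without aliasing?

The maximum frequency that can be represented without aliasing
is the Nyquist frequency: f_max = f_s / 2 = 43/2 kHz / 2 = 43/4 kHz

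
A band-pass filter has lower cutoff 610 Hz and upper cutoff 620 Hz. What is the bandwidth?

Bandwidth = f_high - f_low
= 620 Hz - 610 Hz = 10 Hz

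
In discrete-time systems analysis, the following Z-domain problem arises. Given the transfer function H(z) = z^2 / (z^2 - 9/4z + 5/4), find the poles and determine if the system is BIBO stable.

Poles are roots of the denominator: z^2 - 9/4z + 5/4 = 0.
Quadratic formula: z = [-(-9/4) +/- sqrt((-9/4)^2 - 4*(5/4))] / 2
Discriminant = 81/16 - 5 = 1/16; sqrt = 1/4.
z = (9/4 +/- 1/4) / 2 => z = 5/4 or z = 1.
|p1| = 1, |p2| = 5/4.
For BIBO stability, all poles must lie inside the unit circle (|p| < 1).
System is UNSTABLE since at least one |p| >= 1.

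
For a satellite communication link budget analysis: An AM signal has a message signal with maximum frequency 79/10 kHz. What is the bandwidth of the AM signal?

In AM (double-sideband), the bandwidth is twice the message frequency.
BW = 2 * f_m = 2 * 79/10 kHz = 79/5 kHz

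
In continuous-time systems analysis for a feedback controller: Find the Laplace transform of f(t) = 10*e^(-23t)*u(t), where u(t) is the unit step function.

Standard Laplace transform pair:
e^(-at)*u(t) <-> 1/(s+a)
With a = 23: L{10*e^(-23t)*u(t)} = 10/(s+23), ROC: Re(s) > -23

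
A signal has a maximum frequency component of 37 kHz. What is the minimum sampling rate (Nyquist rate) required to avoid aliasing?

By the Nyquist-Shannon sampling theorem,
the minimum sampling rate (Nyquist rate) must be at least 2 * f_max.
Nyquist rate = 2 * 37 kHz = 74 kHz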